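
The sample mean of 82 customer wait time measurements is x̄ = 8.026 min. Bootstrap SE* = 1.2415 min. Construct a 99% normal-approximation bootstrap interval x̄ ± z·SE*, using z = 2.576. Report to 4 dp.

(4.8279, 11.2241)

Margin = 2.576 × 1.2415 = 3.19810
Interval: 8.026 ± 3.19810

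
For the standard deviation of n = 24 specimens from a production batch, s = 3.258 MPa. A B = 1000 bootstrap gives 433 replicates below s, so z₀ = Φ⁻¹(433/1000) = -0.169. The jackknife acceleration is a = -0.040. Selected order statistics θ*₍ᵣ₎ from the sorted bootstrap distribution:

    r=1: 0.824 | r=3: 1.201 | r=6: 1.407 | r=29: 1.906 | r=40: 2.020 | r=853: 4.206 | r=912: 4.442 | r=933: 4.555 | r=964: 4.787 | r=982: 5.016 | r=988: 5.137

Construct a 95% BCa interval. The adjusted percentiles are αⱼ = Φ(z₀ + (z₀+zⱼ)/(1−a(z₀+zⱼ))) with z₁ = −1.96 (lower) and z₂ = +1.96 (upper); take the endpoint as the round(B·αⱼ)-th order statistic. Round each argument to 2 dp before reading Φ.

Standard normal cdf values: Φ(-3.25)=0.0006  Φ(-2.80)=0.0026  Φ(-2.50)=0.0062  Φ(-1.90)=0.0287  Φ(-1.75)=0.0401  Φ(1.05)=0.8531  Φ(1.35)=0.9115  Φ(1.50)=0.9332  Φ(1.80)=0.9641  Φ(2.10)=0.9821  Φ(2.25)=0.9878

Lower: z₀ + z₁ = -0.169 + (-1.960) = -2.129; 1 − a(z₀+z₁) = 1 − (-0.040)(-2.129) = 0.9148; argument = -0.169 + (-2.129)/0.9148 = -2.4962 → -2.50.
α₁ = Φ(-2.50) = 0.0062; rank = round(1000 × 0.0062) = 6; θ*₍6₎ = 1.407.
Upper: z₀ + z₂ = 1.791; 1 − a(z₀+z₂) = 1.0716; argument = 1.5023 → 1.50; α₂ = 0.9332; rank = 933; θ*₍933₎ = 4.555.

(1.407, 4.555)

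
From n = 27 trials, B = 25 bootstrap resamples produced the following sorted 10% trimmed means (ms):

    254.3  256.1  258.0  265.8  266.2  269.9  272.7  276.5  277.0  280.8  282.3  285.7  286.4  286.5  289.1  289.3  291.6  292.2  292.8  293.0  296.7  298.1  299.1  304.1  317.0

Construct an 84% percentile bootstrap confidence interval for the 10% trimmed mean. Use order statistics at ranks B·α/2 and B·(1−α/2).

(256.1, 299.1)

α = 0.16; lower rank = 25 × 0.080 = 2; upper rank = 25 × 0.920 = 23.
The 2nd smallest replicate is 256.1; the 23rd is 299.1.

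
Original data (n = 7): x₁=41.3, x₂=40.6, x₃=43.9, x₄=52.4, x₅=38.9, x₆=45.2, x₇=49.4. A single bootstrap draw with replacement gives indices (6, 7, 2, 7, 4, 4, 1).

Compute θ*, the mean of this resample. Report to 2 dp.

θ* = 47.24

Resample values: 45.2, 49.4, 40.6, 49.4, 52.4, 52.4, 41.3.
Mean = (45.2 + 49.4 + 40.6 + 49.4 + 52.4 + 52.4 + 41.3) / 7 = 330.70 / 7 = 47.24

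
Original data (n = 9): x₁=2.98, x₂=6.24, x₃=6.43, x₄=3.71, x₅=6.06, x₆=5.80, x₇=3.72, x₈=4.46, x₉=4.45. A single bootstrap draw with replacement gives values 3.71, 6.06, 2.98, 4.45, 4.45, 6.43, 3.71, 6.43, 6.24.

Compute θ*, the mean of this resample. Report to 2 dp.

θ* = 4.94

Mean = (3.71 + 6.06 + 2.98 + 4.45 + 4.45 + 6.43 + 3.71 + 6.43 + 6.24) / 9 = 44.460 / 9 = 4.94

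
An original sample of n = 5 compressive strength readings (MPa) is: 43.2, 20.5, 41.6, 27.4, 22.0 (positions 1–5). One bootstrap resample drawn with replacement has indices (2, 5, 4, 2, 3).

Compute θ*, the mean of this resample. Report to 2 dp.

θ* = 26.40

Resample values: 20.5, 22.0, 27.4, 20.5, 41.6.
Mean = (20.5 + 22.0 + 27.4 + 20.5 + 41.6) / 5 = 132.00 / 5 = 26.40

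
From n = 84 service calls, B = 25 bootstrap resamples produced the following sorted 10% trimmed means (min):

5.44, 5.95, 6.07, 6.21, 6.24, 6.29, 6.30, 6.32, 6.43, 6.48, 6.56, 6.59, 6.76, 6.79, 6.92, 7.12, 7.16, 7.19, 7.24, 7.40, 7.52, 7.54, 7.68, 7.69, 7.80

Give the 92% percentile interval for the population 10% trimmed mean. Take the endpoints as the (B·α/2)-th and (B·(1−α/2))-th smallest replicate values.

(5.44, 7.69)

α = 0.08; lower rank = 25 × 0.040 = 1; upper rank = 25 × 0.960 = 24.
The 1st smallest replicate is 5.44; the 24th is 7.69.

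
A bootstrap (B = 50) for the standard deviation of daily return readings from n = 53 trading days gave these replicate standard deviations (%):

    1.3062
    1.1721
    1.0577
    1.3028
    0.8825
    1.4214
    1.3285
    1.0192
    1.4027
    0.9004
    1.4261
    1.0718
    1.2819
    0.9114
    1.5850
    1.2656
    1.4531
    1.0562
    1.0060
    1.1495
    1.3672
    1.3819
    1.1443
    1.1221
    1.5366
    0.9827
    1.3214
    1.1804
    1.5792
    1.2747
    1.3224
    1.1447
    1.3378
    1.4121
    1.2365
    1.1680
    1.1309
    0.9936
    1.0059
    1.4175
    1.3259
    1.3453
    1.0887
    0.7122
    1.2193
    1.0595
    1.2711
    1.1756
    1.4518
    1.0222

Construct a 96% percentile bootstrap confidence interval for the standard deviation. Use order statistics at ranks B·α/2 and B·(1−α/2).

(0.7122, 1.5792)

Sorted replicates: 0.7122, 0.8825, 0.9004, 0.9114, 0.9827, 0.9936, 1.0059, 1.0060, 1.0192, 1.0222, 1.0562, 1.0577, 1.0595, 1.0718, 1.0887, 1.1221, 1.1309, 1.1443, 1.1447, 1.1495, 1.1680, 1.1721, 1.1756, 1.1804, 1.2193, 1.2365, 1.2656, 1.2711, 1.2747, 1.2819, 1.3028, 1.3062, 1.3214, 1.3224, 1.3259, 1.3285, 1.3378, 1.3453, 1.3672, 1.3819, 1.4027, 1.4121, 1.4175, 1.4214, 1.4261, 1.4518, 1.4531, 1.5366, 1.5792, 1.5850
α = 0.04; lower rank = 50 × 0.020 = 1; upper rank = 50 × 0.980 = 49.
The 1st smallest replicate is 0.7122; the 49th is 1.5792.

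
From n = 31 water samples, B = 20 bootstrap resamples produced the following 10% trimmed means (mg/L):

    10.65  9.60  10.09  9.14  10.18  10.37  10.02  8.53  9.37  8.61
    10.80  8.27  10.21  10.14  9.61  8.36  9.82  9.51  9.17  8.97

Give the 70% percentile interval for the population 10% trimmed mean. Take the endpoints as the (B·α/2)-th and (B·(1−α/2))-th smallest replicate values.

Sorted replicates: 8.27, 8.36, 8.53, 8.61, 8.97, 9.14, 9.17, 9.37, 9.51, 9.60, 9.61, 9.82, 10.02, 10.09, 10.14, 10.18, 10.21, 10.37, 10.65, 10.80
α = 0.30; lower rank = 20 × 0.150 = 3; upper rank = 20 × 0.850 = 17.
The 3rd smallest replicate is 8.53; the 17th is 10.21.

(8.53, 10.21)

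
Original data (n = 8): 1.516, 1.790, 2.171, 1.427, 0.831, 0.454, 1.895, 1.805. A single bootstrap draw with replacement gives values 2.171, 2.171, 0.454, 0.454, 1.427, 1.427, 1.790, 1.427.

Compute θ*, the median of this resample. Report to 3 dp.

θ* = 1.427

Sorted: 0.454, 0.454, 1.427, 1.427, 1.427, 1.790, 2.171, 2.171
Median = average of the two middle values = 1.427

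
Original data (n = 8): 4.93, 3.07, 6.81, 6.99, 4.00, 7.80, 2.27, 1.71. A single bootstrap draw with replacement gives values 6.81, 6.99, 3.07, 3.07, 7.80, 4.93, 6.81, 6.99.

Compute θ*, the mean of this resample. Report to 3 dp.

θ* = 5.809

Mean = (6.81 + 6.99 + 3.07 + 3.07 + 7.80 + 4.93 + 6.81 + 6.99) / 8 = 46.470 / 8 = 5.809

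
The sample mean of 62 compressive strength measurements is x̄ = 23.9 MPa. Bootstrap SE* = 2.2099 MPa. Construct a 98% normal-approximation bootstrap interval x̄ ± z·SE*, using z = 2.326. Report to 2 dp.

(18.76, 29.04)

Margin = 2.326 × 2.2099 = 5.140
Interval: 23.9 ± 5.140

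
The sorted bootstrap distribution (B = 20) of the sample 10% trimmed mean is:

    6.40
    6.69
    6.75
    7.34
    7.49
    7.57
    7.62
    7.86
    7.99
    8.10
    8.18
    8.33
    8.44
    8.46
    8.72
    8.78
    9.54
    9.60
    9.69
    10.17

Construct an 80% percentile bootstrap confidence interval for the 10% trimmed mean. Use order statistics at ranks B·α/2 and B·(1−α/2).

(6.69, 9.60)

α = 0.20; lower rank = 20 × 0.100 = 2; upper rank = 20 × 0.900 = 18.
The 2nd smallest replicate is 6.69; the 18th is 9.60.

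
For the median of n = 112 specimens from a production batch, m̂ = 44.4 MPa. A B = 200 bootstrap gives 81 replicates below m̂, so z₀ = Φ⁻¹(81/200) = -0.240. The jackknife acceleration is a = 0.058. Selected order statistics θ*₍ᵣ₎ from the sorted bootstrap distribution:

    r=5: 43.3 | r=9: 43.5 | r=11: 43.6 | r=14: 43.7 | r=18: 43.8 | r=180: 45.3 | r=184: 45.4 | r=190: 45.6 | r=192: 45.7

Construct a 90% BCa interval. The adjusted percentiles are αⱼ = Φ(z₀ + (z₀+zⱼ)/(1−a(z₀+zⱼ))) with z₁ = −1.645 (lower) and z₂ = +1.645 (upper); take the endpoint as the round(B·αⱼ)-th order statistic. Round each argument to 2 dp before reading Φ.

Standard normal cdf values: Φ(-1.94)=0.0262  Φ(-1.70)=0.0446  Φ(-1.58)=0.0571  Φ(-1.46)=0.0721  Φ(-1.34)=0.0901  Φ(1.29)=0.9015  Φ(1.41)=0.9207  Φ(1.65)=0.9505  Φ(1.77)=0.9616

Lower: z₀ + z₁ = -0.240 + (-1.645) = -1.885; 1 − a(z₀+z₁) = 1 − (0.058)(-1.885) = 1.1093; argument = -0.240 + (-1.885)/1.1093 = -1.9392 → -1.94.
α₁ = Φ(-1.94) = 0.0262; rank = round(200 × 0.0262) = 5; θ*₍5₎ = 43.3.
Upper: z₀ + z₂ = 1.405; 1 − a(z₀+z₂) = 0.9185; argument = 1.2897 → 1.29; α₂ = 0.9015; rank = 180; θ*₍180₎ = 45.3.

(43.3, 45.3)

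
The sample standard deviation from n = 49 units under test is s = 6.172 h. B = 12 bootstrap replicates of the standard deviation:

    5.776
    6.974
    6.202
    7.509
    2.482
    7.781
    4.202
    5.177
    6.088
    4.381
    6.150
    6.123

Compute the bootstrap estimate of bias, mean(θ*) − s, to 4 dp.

bias = −0.4349

mean(θ*) = (5.776 + 6.974 + 6.202 + 7.509 + 2.482 + 7.781 + 4.202 + 5.177 + 6.088 + 4.381 + 6.150 + 6.123) / 12 = 5.73708
bias = 5.73708 − 6.172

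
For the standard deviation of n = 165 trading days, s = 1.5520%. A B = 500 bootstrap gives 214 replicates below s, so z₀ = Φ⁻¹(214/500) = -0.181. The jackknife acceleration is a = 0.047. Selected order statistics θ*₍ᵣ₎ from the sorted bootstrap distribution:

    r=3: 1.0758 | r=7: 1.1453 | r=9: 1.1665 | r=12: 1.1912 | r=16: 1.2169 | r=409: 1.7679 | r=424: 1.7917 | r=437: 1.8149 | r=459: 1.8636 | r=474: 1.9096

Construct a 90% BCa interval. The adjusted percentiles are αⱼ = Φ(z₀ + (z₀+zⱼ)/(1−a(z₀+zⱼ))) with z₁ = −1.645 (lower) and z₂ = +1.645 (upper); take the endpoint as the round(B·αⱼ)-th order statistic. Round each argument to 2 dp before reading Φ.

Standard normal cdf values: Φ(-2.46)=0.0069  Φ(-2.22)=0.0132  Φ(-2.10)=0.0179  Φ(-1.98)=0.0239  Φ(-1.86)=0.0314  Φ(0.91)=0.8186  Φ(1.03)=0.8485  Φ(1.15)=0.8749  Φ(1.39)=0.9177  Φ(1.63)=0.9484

Lower: z₀ + z₁ = -0.181 + (-1.645) = -1.826; 1 − a(z₀+z₁) = 1 − (0.047)(-1.826) = 1.0858; argument = -0.181 + (-1.826)/1.0858 = -1.8627 → -1.86.
α₁ = Φ(-1.86) = 0.0314; rank = round(500 × 0.0314) = 16; θ*₍16₎ = 1.2169.
Upper: z₀ + z₂ = 1.464; 1 − a(z₀+z₂) = 0.9312; argument = 1.3912 → 1.39; α₂ = 0.9177; rank = 459; θ*₍459₎ = 1.8636.

(1.2169, 1.8636)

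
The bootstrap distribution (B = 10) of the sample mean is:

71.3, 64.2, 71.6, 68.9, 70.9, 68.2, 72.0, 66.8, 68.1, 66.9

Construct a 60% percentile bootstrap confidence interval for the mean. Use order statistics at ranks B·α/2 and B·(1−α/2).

(66.8, 71.3)

Sorted replicates: 64.2, 66.8, 66.9, 68.1, 68.2, 68.9, 70.9, 71.3, 71.6, 72.0
α = 0.40; lower rank = 10 × 0.200 = 2; upper rank = 10 × 0.800 = 8.
The 2nd smallest replicate is 66.8; the 8th is 71.3.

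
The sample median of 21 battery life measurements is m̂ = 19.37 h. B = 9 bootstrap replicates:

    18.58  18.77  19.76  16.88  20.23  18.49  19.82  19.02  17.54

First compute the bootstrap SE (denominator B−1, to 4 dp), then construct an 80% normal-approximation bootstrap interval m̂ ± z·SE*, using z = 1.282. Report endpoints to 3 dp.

(17.975, 20.765)

Mean of replicates = 18.7878; sum of squared deviations = 9.4734; SE* = √(9.4734/8) = 1.0882
Margin = 1.282 × 1.0882 = 1.3951
Interval: 19.37 ± 1.3951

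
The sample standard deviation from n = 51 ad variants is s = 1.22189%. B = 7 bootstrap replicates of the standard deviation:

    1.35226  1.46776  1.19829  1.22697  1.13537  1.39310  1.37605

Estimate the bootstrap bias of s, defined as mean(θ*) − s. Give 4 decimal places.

bias = +0.0852

mean(θ*) = (1.35226 + 1.46776 + 1.19829 + 1.22697 + 1.13537 + 1.39310 + 1.37605) / 7 = 1.30711
bias = 1.30711 − 1.22189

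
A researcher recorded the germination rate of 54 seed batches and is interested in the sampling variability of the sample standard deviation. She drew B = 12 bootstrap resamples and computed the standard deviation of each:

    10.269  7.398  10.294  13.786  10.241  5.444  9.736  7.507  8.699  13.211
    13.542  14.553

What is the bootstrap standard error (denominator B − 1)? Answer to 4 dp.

Bootstrap SE is the standard deviation of the 12 replicate standard deviations.
Mean of replicates: (10.269 + 7.398 + 10.294 + 13.786 + 10.241 + 5.444 + 9.736 + 7.507 + 8.699 + 13.211 + 13.542 + 14.553) / 12 = 124.68000 / 12 = 10.39000
Sum of squared deviations: (−0.12100)² + (−2.99200)² + (−0.09600)² + (+3.39600)² + (−0.14900)² + (−4.94600)² + (−0.65400)² + (−2.88300)² + (−1.69100)² + (+2.82100)² + (+3.15200)² + (+4.16300)² = 91.81645
Variance = 91.81645 / 11 = 8.34695
SE* = √8.34695

SE* = 2.8891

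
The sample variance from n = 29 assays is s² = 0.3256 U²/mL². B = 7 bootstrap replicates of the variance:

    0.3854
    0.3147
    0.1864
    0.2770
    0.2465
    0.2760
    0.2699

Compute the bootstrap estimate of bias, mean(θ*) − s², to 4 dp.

bias = −0.0462

mean(θ*) = (0.3854 + 0.3147 + 0.1864 + 0.2770 + 0.2465 + 0.2760 + 0.2699) / 7 = 0.27941
bias = 0.27941 − 0.3256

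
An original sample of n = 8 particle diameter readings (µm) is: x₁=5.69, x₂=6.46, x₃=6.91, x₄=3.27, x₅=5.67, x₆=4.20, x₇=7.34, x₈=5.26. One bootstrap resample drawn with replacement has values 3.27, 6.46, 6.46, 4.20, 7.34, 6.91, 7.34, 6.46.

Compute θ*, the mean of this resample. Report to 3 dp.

θ* = 6.055

Mean = (3.27 + 6.46 + 6.46 + 4.20 + 7.34 + 6.91 + 7.34 + 6.46) / 8 = 48.440 / 8 = 6.055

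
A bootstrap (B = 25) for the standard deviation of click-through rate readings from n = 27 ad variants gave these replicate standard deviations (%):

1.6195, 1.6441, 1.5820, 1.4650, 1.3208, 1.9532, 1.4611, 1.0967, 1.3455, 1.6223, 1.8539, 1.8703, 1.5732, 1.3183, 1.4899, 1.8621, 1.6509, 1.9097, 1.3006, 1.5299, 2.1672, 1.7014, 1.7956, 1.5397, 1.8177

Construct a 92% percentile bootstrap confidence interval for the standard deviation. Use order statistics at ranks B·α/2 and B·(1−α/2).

Sorted replicates: 1.0967, 1.3006, 1.3183, 1.3208, 1.3455, 1.4611, 1.4650, 1.4899, 1.5299, 1.5397, 1.5732, 1.5820, 1.6195, 1.6223, 1.6441, 1.6509, 1.7014, 1.7956, 1.8177, 1.8539, 1.8621, 1.8703, 1.9097, 1.9532, 2.1672
α = 0.08; lower rank = 25 × 0.040 = 1; upper rank = 25 × 0.960 = 24.
The 1st smallest replicate is 1.0967; the 24th is 1.9532.

(1.0967, 1.9532)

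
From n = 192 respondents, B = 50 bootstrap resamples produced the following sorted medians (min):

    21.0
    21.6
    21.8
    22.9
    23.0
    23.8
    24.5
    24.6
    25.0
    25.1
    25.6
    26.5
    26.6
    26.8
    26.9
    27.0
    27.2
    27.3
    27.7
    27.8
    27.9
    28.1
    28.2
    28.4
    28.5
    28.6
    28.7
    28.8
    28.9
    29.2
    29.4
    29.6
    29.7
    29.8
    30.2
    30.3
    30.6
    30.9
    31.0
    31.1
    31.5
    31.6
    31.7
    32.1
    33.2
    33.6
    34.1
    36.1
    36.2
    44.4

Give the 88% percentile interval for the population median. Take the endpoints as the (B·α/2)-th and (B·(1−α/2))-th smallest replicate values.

(21.8, 34.1)

α = 0.12; lower rank = 50 × 0.060 = 3; upper rank = 50 × 0.940 = 47.
The 3rd smallest replicate is 21.8; the 47th is 34.1.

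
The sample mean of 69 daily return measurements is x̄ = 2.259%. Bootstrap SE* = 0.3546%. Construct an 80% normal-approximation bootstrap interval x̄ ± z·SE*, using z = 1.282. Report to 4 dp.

Margin = 1.282 × 0.3546 = 0.45460
Interval: 2.259 ± 0.45460

(1.8044, 2.7136)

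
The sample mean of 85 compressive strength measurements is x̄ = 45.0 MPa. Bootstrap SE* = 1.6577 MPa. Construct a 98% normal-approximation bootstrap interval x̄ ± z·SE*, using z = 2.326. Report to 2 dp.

(41.14, 48.86)

Margin = 2.326 × 1.6577 = 3.856
Interval: 45.0 ± 3.856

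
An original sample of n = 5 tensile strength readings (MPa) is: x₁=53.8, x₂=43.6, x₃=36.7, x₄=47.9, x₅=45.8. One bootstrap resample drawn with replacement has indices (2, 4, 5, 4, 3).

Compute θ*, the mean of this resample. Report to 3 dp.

θ* = 44.380

Resample values: 43.6, 47.9, 45.8, 47.9, 36.7.
Mean = (43.6 + 47.9 + 45.8 + 47.9 + 36.7) / 5 = 221.90 / 5 = 44.380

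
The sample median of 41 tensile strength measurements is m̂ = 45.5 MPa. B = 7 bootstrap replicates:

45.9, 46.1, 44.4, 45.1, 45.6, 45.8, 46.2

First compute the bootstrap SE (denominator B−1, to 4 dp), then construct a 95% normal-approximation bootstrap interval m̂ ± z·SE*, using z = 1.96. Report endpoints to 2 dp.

Mean of replicates = 45.5857; sum of squared deviations = 2.4286; SE* = √(2.4286/6) = 0.6362
Margin = 1.96 × 0.6362 = 1.247
Interval: 45.5 ± 1.247

(44.25, 46.75)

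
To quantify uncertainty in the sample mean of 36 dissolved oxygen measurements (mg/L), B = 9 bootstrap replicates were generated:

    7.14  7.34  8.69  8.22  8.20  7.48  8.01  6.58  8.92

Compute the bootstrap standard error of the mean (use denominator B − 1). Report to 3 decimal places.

Bootstrap SE is the standard deviation of the 9 replicate means.
Mean of replicates: (7.14 + 7.34 + 8.69 + 8.22 + 8.20 + 7.48 + 8.01 + 6.58 + 8.92) / 9 = 70.5800 / 9 = 7.8422
Sum of squared deviations: (−0.7022)² + (−0.5022)² + (+0.8478)² + (+0.3778)² + (+0.3578)² + (−0.3622)² + (+0.1678)² + (−1.2622)² + (+1.0778)² = 4.6490
Variance = 4.6490 / 8 = 0.5811
SE* = √0.5811

SE* = 0.762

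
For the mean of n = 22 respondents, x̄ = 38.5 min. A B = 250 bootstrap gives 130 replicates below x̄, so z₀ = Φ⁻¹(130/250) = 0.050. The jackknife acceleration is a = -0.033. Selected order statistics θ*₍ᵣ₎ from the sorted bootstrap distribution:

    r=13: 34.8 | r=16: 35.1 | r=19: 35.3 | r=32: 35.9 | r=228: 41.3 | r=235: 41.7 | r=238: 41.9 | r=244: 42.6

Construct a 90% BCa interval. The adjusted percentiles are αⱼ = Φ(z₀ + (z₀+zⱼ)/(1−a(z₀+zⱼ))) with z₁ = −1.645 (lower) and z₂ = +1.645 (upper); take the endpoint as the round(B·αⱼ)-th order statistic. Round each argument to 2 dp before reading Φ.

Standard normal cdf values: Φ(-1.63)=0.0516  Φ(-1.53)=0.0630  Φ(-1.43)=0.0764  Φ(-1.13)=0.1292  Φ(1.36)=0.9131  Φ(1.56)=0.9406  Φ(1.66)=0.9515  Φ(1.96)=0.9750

Lower: z₀ + z₁ = 0.050 + (-1.645) = -1.595; 1 − a(z₀+z₁) = 1 − (-0.033)(-1.595) = 0.9474; argument = 0.050 + (-1.595)/0.9474 = -1.6336 → -1.63.
α₁ = Φ(-1.63) = 0.0516; rank = round(250 × 0.0516) = 13; θ*₍13₎ = 34.8.
Upper: z₀ + z₂ = 1.695; 1 − a(z₀+z₂) = 1.0559; argument = 1.6552 → 1.66; α₂ = 0.9515; rank = 238; θ*₍238₎ = 41.9.

(34.8, 41.9)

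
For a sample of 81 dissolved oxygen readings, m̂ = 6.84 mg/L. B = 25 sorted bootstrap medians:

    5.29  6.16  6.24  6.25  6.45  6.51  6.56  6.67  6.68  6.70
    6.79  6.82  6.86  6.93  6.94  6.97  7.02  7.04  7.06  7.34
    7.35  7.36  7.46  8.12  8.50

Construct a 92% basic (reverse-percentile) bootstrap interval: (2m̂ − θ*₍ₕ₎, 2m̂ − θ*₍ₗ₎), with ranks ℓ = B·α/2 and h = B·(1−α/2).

(5.56, 8.39)

Percentile endpoints at ranks 1 and 24: θ*₍1₎ = 5.29, θ*₍24₎ = 8.12.
Basic interval reflects these around m̂:
  lower = 2 × 6.84 − 8.12 = 5.56
  upper = 2 × 6.84 − 5.29 = 8.39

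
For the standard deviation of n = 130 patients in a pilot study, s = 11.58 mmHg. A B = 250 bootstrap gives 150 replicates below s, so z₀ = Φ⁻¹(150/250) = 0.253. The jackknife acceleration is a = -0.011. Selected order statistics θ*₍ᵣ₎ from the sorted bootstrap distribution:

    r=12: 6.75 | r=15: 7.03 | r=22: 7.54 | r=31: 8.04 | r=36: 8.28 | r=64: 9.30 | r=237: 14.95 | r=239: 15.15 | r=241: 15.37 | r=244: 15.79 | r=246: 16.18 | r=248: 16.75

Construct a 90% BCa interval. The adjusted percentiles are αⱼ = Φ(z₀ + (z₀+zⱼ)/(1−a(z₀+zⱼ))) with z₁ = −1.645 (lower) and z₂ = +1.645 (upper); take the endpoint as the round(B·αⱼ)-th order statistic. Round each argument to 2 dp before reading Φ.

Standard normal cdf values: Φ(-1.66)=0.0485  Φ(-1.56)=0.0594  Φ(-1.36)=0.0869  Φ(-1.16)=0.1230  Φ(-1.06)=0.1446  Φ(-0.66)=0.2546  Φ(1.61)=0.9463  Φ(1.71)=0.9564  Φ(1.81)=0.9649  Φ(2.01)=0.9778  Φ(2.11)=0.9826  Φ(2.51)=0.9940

(8.04, 16.18)

Lower: z₀ + z₁ = 0.253 + (-1.645) = -1.392; 1 − a(z₀+z₁) = 1 − (-0.011)(-1.392) = 0.9847; argument = 0.253 + (-1.392)/0.9847 = -1.1606 → -1.16.
α₁ = Φ(-1.16) = 0.1230; rank = round(250 × 0.1230) = 31; θ*₍31₎ = 8.04.
Upper: z₀ + z₂ = 1.898; 1 − a(z₀+z₂) = 1.0209; argument = 2.1122 → 2.11; α₂ = 0.9826; rank = 246; θ*₍246₎ = 16.18.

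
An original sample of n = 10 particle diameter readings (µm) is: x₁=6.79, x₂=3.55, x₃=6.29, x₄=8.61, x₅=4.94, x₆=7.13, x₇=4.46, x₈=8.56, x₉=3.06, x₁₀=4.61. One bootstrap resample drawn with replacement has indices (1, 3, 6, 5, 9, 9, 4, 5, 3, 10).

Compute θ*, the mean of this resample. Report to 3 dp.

Resample values: 6.79, 6.29, 7.13, 4.94, 3.06, 3.06, 8.61, 4.94, 6.29, 4.61.
Mean = (6.79 + 6.29 + 7.13 + 4.94 + 3.06 + 3.06 + 8.61 + 4.94 + 6.29 + 4.61) / 10 = 55.720 / 10 = 5.572

θ* = 5.572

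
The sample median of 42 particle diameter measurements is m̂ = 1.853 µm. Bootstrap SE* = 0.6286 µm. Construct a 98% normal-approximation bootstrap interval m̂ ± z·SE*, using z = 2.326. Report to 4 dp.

(0.3909, 3.3151)

Margin = 2.326 × 0.6286 = 1.46212
Interval: 1.853 ± 1.46212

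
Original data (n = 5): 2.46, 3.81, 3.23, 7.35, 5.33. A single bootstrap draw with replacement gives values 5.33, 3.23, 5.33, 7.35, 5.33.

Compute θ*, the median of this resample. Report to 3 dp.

Sorted: 3.23, 5.33, 5.33, 5.33, 7.35
Median = middle value = 5.330

θ* = 5.330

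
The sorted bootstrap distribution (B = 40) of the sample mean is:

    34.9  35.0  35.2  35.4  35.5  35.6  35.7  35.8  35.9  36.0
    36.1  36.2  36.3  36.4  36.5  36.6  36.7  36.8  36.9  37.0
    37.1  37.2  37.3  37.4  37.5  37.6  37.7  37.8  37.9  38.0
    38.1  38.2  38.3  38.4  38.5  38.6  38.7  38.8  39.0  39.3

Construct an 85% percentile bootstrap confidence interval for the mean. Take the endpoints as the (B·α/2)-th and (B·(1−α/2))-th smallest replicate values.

(35.2, 38.7)

α = 0.15; lower rank = 40 × 0.075 = 3; upper rank = 40 × 0.925 = 37.
The 3rd smallest replicate is 35.2; the 37th is 38.7.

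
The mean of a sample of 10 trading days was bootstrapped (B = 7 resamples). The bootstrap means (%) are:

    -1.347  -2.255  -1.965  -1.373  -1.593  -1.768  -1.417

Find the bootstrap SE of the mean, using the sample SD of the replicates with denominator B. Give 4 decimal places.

Bootstrap SE is the standard deviation of the 7 replicate means.
Mean of replicates: ((-1.347) + (-2.255) + (-1.965) + (-1.373) + (-1.593) + (-1.768) + (-1.417)) / 7 = -11.71800 / 7 = -1.67400
Sum of squared deviations: (+0.32700)² + (−0.58100)² + (−0.29100)² + (+0.30100)² + (+0.08100)² + (−0.09400)² + (+0.25700)² = 0.70122
Variance = 0.70122 / 7 = 0.10017
SE* = √0.10017

SE* = 0.3165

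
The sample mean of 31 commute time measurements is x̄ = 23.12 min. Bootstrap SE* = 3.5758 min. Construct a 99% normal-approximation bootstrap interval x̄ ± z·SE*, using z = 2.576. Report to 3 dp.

Margin = 2.576 × 3.5758 = 9.2113
Interval: 23.12 ± 9.2113

(13.909, 32.331)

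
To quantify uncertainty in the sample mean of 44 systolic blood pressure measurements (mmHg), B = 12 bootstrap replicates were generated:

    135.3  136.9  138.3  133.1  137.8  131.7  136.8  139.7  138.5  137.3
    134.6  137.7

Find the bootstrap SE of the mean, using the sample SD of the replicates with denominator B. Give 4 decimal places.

SE* = 2.2573

Bootstrap SE is the standard deviation of the 12 replicate means.
Mean of replicates: (135.3 + 136.9 + 138.3 + 133.1 + 137.8 + 131.7 + 136.8 + 139.7 + 138.5 + 137.3 + 134.6 + 137.7) / 12 = 1637.70000 / 12 = 136.47500
Sum of squared deviations: (−1.17500)² + (+0.42500)² + (+1.82500)² + (−3.37500)² + (+1.32500)² + (−4.77500)² + (+0.32500)² + (+3.22500)² + (+2.02500)² + (+0.82500)² + (−1.87500)² + (+1.22500)² = 61.14250
Variance = 61.14250 / 12 = 5.09521
SE* = √5.09521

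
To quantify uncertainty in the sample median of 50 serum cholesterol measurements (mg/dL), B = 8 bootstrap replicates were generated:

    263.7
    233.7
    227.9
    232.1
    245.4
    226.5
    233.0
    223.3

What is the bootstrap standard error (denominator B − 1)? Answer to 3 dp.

Bootstrap SE is the standard deviation of the 8 replicate medians.
Mean of replicates: (263.7 + 233.7 + 227.9 + 232.1 + 245.4 + 226.5 + 233.0 + 223.3) / 8 = 1885.6000 / 8 = 235.7000
Sum of squared deviations: (+28.0000)² + (−2.0000)² + (−7.8000)² + (−3.6000)² + (+9.7000)² + (−9.2000)² + (−2.7000)² + (−12.4000)² = 1201.5800
Variance = 1201.5800 / 7 = 171.6543
SE* = √171.6543

SE* = 13.102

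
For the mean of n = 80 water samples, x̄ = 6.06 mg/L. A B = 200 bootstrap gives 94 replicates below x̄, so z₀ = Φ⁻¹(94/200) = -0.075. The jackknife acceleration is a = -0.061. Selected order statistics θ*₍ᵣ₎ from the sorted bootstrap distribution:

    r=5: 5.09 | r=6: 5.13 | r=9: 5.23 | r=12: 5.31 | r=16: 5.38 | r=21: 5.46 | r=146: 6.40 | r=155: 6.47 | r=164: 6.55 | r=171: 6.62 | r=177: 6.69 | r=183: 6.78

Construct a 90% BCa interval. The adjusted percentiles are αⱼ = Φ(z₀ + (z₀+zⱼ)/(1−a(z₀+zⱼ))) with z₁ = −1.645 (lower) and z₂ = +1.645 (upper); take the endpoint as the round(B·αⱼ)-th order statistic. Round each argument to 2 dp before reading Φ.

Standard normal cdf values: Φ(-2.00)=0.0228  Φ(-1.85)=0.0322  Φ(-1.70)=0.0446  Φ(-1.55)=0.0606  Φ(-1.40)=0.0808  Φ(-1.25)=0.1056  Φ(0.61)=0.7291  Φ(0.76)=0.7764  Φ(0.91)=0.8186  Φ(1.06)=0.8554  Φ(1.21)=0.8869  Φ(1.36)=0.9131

(5.09, 6.78)

Lower: z₀ + z₁ = -0.075 + (-1.645) = -1.720; 1 − a(z₀+z₁) = 1 − (-0.061)(-1.720) = 0.8951; argument = -0.075 + (-1.720)/0.8951 = -1.9966 → -2.00.
α₁ = Φ(-2.00) = 0.0228; rank = round(200 × 0.0228) = 5; θ*₍5₎ = 5.09.
Upper: z₀ + z₂ = 1.570; 1 − a(z₀+z₂) = 1.0958; argument = 1.3578 → 1.36; α₂ = 0.9131; rank = 183; θ*₍183₎ = 6.78.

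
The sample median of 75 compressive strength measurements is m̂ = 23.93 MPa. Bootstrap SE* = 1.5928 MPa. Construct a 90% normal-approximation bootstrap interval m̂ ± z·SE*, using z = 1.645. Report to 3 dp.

Margin = 1.645 × 1.5928 = 2.6202
Interval: 23.93 ± 2.6202

(21.310, 26.550)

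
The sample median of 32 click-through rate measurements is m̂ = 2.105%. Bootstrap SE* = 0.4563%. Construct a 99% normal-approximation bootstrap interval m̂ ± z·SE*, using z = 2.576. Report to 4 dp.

(0.9296, 3.2804)

Margin = 2.576 × 0.4563 = 1.17543
Interval: 2.105 ± 1.17543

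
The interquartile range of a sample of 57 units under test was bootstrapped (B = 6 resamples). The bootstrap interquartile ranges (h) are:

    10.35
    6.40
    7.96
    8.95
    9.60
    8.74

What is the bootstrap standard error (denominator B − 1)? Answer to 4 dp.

SE* = 1.3731

Bootstrap SE is the standard deviation of the 6 replicate interquartile ranges.
Mean of replicates: (10.35 + 6.40 + 7.96 + 8.95 + 9.60 + 8.74) / 6 = 52.00000 / 6 = 8.66667
Sum of squared deviations: (+1.68333)² + (−2.26667)² + (−0.70667)² + (+0.28333)² + (+0.93333)² + (+0.07333)² = 9.42753
Variance = 9.42753 / 5 = 1.88551
SE* = √1.88551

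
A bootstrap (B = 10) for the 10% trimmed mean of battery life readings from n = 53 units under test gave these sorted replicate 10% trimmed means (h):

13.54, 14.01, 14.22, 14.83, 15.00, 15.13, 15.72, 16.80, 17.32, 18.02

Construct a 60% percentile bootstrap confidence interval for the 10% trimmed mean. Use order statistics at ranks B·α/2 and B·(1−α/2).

(14.01, 16.80)

α = 0.40; lower rank = 10 × 0.200 = 2; upper rank = 10 × 0.800 = 8.
The 2nd smallest replicate is 14.01; the 8th is 16.80.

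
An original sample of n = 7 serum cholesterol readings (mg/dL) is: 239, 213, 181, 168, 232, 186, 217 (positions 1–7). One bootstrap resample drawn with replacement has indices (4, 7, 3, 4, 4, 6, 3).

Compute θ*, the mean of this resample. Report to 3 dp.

Resample values: 168, 217, 181, 168, 168, 186, 181.
Mean = (168 + 217 + 181 + 168 + 168 + 186 + 181) / 7 = 1269.0 / 7 = 181.286

θ* = 181.286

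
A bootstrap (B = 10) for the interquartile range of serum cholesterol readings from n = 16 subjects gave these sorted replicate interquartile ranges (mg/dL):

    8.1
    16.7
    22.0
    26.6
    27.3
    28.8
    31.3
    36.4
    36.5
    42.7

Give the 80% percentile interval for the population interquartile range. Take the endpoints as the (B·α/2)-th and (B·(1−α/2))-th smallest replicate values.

α = 0.20; lower rank = 10 × 0.100 = 1; upper rank = 10 × 0.900 = 9.
The 1st smallest replicate is 8.1; the 9th is 36.5.

(8.1, 36.5)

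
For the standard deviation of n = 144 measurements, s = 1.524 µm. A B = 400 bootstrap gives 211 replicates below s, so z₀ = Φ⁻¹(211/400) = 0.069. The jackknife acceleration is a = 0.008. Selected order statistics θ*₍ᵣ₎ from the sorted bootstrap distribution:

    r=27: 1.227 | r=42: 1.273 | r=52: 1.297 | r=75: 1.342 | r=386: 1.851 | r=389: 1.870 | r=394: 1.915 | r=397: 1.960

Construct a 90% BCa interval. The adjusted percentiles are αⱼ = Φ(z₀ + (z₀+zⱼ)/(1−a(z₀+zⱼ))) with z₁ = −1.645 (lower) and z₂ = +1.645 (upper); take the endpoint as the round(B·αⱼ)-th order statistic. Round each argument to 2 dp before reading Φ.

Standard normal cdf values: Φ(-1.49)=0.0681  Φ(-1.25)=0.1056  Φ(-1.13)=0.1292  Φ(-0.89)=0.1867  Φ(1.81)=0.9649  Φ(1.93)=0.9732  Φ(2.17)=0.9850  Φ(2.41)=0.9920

(1.227, 1.851)

Lower: z₀ + z₁ = 0.069 + (-1.645) = -1.576; 1 − a(z₀+z₁) = 1 − (0.008)(-1.576) = 1.0126; argument = 0.069 + (-1.576)/1.0126 = -1.4874 → -1.49.
α₁ = Φ(-1.49) = 0.0681; rank = round(400 × 0.0681) = 27; θ*₍27₎ = 1.227.
Upper: z₀ + z₂ = 1.714; 1 − a(z₀+z₂) = 0.9863; argument = 1.8068 → 1.81; α₂ = 0.9649; rank = 386; θ*₍386₎ = 1.851.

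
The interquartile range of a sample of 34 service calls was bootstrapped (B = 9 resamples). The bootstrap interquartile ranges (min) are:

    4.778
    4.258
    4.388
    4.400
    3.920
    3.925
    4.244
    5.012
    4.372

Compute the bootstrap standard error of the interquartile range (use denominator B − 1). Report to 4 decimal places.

SE* = 0.3551

Bootstrap SE is the standard deviation of the 9 replicate interquartile ranges.
Mean of replicates: (4.778 + 4.258 + 4.388 + 4.400 + 3.920 + 3.925 + 4.244 + 5.012 + 4.372) / 9 = 39.29700 / 9 = 4.36633
Sum of squared deviations: (+0.41167)² + (−0.10833)² + (+0.02167)² + (+0.03367)² + (−0.44633)² + (−0.44133)² + (−0.12233)² + (+0.64567)² + (+0.00567)² = 1.00868
Variance = 1.00868 / 8 = 0.12608
SE* = √0.12608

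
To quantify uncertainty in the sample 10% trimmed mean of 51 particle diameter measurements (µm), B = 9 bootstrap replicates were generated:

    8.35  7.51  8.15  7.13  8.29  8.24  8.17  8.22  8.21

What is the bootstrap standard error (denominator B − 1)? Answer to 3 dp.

Bootstrap SE is the standard deviation of the 9 replicate 10% trimmed means.
Mean of replicates: (8.35 + 7.51 + 8.15 + 7.13 + 8.29 + 8.24 + 8.17 + 8.22 + 8.21) / 9 = 72.2700 / 9 = 8.0300
Sum of squared deviations: (+0.3200)² + (−0.5200)² + (+0.1200)² + (−0.9000)² + (+0.2600)² + (+0.2100)² + (+0.1400)² + (+0.1900)² + (+0.1800)² = 1.3970
Variance = 1.3970 / 8 = 0.1746
SE* = √0.1746

SE* = 0.418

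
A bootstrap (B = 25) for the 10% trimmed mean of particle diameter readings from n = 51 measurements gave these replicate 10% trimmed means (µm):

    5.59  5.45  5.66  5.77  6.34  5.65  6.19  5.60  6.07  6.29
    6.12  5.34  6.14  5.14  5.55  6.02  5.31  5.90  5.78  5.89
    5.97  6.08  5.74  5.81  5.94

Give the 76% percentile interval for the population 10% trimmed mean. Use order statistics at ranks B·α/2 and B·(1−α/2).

(5.34, 6.14)

Sorted replicates: 5.14, 5.31, 5.34, 5.45, 5.55, 5.59, 5.60, 5.65, 5.66, 5.74, 5.77, 5.78, 5.81, 5.89, 5.90, 5.94, 5.97, 6.02, 6.07, 6.08, 6.12, 6.14, 6.19, 6.29, 6.34
α = 0.24; lower rank = 25 × 0.120 = 3; upper rank = 25 × 0.880 = 22.
The 3rd smallest replicate is 5.34; the 22nd is 6.14.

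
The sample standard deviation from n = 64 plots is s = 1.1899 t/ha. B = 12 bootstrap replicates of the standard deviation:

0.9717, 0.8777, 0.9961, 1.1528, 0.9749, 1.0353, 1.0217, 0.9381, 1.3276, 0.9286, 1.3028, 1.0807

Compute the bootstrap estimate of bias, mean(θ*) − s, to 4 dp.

bias = −0.1392

mean(θ*) = (0.9717 + 0.8777 + 0.9961 + 1.1528 + 0.9749 + 1.0353 + 1.0217 + 0.9381 + 1.3276 + 0.9286 + 1.3028 + 1.0807) / 12 = 1.05067
bias = 1.05067 − 1.1899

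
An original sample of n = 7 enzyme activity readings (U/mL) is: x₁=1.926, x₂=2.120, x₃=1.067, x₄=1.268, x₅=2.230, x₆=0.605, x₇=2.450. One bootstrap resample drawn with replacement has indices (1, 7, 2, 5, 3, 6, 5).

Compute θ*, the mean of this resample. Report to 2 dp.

θ* = 1.80

Resample values: 1.926, 2.450, 2.120, 2.230, 1.067, 0.605, 2.230.
Mean = (1.926 + 2.450 + 2.120 + 2.230 + 1.067 + 0.605 + 2.230) / 7 = 12.6280 / 7 = 1.80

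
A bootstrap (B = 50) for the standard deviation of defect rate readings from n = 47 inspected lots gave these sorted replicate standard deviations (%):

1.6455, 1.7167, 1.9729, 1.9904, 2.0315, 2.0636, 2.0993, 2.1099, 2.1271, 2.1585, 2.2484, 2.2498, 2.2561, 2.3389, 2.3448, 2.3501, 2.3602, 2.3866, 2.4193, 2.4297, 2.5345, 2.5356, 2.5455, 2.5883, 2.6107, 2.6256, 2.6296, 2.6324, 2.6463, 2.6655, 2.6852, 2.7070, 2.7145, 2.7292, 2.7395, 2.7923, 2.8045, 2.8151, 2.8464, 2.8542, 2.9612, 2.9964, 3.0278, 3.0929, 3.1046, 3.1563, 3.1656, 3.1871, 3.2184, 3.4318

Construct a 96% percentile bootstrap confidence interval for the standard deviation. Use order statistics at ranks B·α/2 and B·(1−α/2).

(1.6455, 3.2184)

α = 0.04; lower rank = 50 × 0.020 = 1; upper rank = 50 × 0.980 = 49.
The 1st smallest replicate is 1.6455; the 49th is 3.2184.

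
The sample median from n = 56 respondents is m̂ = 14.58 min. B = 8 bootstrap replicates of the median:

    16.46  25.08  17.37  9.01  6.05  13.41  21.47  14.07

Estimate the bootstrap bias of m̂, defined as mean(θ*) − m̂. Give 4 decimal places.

bias = +0.7850

mean(θ*) = (16.46 + 25.08 + 17.37 + 9.01 + 6.05 + 13.41 + 21.47 + 14.07) / 8 = 15.36500
bias = 15.36500 − 14.58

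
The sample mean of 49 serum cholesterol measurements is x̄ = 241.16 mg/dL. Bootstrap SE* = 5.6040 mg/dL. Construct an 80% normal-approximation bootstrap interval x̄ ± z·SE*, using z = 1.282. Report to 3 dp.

Margin = 1.282 × 5.6040 = 7.1843
Interval: 241.16 ± 7.1843

(233.976, 248.344)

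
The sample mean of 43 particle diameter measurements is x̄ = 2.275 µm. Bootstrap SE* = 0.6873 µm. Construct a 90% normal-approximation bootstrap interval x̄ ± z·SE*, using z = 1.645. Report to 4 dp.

(1.1444, 3.4056)

Margin = 1.645 × 0.6873 = 1.13061
Interval: 2.275 ± 1.13061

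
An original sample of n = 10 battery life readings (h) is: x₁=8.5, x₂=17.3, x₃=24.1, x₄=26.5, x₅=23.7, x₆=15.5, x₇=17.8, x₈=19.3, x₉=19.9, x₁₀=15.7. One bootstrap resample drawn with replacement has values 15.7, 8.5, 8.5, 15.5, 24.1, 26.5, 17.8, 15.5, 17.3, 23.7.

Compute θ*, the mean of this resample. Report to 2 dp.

Mean = (15.7 + 8.5 + 8.5 + 15.5 + 24.1 + 26.5 + 17.8 + 15.5 + 17.3 + 23.7) / 10 = 173.10 / 10 = 17.31

θ* = 17.31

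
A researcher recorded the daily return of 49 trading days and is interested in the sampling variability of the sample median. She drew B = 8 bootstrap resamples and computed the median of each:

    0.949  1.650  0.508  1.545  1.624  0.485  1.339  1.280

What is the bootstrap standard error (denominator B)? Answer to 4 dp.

Bootstrap SE is the standard deviation of the 8 replicate medians.
Mean of replicates: (0.949 + 1.650 + 0.508 + 1.545 + 1.624 + 0.485 + 1.339 + 1.280) / 8 = 9.38000 / 8 = 1.17250
Sum of squared deviations: (−0.22350)² + (+0.47750)² + (−0.66450)² + (+0.37250)² + (+0.45150)² + (−0.68750)² + (+0.16650)² + (+0.10750)² = 1.57406
Variance = 1.57406 / 8 = 0.19676
SE* = √0.19676

SE* = 0.4436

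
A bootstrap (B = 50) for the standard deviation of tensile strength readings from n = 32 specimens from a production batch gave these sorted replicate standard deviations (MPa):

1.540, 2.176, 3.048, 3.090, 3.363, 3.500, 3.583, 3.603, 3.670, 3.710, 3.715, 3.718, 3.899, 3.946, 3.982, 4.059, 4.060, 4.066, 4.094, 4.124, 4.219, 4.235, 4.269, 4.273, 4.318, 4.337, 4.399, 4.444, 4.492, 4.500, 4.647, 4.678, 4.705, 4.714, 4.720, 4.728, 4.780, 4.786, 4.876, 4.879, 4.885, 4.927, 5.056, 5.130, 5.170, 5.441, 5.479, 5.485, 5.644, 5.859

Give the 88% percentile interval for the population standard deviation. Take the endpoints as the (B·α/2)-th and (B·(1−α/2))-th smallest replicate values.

α = 0.12; lower rank = 50 × 0.060 = 3; upper rank = 50 × 0.940 = 47.
The 3rd smallest replicate is 3.048; the 47th is 5.479.

(3.048, 5.479)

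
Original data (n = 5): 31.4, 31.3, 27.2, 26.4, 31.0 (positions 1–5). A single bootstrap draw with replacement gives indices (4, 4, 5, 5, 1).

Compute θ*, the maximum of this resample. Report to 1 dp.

Resample values: 26.4, 26.4, 31.0, 31.0, 31.4.
Maximum = 31.4

θ* = 31.4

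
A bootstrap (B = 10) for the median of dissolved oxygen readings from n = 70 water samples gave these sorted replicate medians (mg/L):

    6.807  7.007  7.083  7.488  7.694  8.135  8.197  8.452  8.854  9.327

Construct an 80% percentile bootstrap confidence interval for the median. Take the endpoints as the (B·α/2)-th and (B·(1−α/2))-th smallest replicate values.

(6.807, 8.854)

α = 0.20; lower rank = 10 × 0.100 = 1; upper rank = 10 × 0.900 = 9.
The 1st smallest replicate is 6.807; the 9th is 8.854.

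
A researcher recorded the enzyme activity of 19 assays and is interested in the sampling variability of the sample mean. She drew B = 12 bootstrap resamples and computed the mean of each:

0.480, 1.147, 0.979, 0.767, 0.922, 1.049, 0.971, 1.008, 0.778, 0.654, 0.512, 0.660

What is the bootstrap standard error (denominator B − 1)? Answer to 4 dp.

SE* = 0.2176

Bootstrap SE is the standard deviation of the 12 replicate means.
Mean of replicates: (0.480 + 1.147 + 0.979 + 0.767 + 0.922 + 1.049 + 0.971 + 1.008 + 0.778 + 0.654 + 0.512 + 0.660) / 12 = 9.92700 / 12 = 0.82725
Sum of squared deviations: (−0.34725)² + (+0.31975)² + (+0.15175)² + (−0.06025)² + (+0.09475)² + (+0.22175)² + (+0.14375)² + (+0.18075)² + (−0.04925)² + (−0.17325)² + (−0.31525)² + (−0.16725)² = 0.52076
Variance = 0.52076 / 11 = 0.04734
SE* = √0.04734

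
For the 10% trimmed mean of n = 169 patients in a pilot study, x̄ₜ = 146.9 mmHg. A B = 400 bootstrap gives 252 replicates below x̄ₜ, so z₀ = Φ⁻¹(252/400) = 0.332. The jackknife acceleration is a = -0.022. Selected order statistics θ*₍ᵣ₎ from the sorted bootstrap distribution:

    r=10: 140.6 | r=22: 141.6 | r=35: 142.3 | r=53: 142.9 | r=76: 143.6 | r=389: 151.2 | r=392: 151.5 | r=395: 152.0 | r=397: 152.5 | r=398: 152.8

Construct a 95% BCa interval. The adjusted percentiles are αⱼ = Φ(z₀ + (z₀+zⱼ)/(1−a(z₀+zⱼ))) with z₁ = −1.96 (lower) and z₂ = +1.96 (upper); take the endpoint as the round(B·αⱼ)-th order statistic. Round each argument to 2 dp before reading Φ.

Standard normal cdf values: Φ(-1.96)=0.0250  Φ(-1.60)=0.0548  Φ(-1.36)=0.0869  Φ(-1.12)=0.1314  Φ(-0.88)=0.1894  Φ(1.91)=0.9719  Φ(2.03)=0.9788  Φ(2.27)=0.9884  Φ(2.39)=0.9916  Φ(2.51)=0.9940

(142.3, 152.8)

Lower: z₀ + z₁ = 0.332 + (-1.960) = -1.628; 1 − a(z₀+z₁) = 1 − (-0.022)(-1.628) = 0.9642; argument = 0.332 + (-1.628)/0.9642 = -1.3565 → -1.36.
α₁ = Φ(-1.36) = 0.0869; rank = round(400 × 0.0869) = 35; θ*₍35₎ = 142.3.
Upper: z₀ + z₂ = 2.292; 1 − a(z₀+z₂) = 1.0504; argument = 2.5140 → 2.51; α₂ = 0.9940; rank = 398; θ*₍398₎ = 152.8.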